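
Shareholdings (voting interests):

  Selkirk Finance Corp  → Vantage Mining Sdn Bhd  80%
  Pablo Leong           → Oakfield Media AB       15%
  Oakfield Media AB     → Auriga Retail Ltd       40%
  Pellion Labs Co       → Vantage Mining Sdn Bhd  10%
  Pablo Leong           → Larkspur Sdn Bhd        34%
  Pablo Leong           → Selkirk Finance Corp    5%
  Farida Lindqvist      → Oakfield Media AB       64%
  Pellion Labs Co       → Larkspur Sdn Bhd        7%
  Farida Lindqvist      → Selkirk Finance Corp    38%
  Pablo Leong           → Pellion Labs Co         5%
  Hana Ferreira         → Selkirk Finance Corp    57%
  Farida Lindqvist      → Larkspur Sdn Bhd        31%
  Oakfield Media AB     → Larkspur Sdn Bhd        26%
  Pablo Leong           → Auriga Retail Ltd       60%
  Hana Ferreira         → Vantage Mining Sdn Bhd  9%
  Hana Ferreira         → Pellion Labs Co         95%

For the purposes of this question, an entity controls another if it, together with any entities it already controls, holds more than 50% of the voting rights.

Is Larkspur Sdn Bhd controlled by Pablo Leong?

Pablo holds 60% of Auriga, so Pablo controls Auriga.
In Larkspur, Pablo's side holds only 34%, not > 50%.
So Pablo does not control Larkspur.

No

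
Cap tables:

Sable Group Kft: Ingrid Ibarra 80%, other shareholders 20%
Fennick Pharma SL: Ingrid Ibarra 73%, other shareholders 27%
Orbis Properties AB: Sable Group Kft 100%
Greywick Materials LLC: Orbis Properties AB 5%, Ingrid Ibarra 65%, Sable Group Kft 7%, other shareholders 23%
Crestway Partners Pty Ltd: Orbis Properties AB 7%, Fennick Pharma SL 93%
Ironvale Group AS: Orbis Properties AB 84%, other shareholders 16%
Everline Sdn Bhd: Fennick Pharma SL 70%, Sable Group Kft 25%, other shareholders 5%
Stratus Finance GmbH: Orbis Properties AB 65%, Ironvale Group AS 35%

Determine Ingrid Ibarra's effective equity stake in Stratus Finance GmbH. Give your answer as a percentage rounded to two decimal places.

Ingrid reaches Stratus along 2 paths.
Via Sable → Orbis: 80% × 100% × 65% = 52%.
Via Sable → Orbis → Ironvale: 80% × 100% × 84% × 35% = 23.52%.
Total: 52% + 23.52% = 75.52%.

75.52%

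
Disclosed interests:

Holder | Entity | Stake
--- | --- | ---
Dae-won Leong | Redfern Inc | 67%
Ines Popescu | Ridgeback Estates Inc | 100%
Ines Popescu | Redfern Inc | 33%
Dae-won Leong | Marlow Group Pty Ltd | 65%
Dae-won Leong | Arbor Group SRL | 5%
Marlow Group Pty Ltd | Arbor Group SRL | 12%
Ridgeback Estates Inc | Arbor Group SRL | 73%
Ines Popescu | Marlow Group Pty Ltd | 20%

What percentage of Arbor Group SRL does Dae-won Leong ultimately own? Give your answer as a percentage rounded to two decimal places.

12.80%

Dae-won reaches Arbor along 2 paths.
Direct stake: 5% = 5%.
Via Marlow: 65% × 12% = 7.8%.
Total: 5% + 7.8% = 12.8%.
Rounded: 12.80%.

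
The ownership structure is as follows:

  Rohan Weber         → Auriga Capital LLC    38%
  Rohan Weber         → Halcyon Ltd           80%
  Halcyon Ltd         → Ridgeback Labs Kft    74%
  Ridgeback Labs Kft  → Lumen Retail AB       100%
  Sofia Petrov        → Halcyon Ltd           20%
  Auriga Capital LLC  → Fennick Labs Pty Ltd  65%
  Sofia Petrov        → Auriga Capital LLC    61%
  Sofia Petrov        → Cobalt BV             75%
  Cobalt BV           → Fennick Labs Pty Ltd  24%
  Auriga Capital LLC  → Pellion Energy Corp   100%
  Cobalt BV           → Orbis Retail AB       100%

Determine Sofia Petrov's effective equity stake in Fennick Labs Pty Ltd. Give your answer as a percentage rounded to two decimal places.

57.65%

Sofia reaches Fennick along 2 paths.
Via Auriga: 61% × 65% = 39.65%.
Via Cobalt: 75% × 24% = 18%.
Total: 39.65% + 18% = 57.65%.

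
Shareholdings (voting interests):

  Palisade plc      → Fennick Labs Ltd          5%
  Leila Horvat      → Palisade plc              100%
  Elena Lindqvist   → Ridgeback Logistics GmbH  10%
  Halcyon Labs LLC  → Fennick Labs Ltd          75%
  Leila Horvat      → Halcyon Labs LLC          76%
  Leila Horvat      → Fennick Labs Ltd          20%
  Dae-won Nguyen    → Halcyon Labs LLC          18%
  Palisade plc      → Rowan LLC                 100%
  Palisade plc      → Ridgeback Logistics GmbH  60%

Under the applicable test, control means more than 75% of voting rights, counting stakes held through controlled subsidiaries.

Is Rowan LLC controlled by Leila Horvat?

Leila holds 100% of Palisade, so Leila controls Palisade.
Palisade holds 100% of Rowan, so Leila controls Rowan.

Yes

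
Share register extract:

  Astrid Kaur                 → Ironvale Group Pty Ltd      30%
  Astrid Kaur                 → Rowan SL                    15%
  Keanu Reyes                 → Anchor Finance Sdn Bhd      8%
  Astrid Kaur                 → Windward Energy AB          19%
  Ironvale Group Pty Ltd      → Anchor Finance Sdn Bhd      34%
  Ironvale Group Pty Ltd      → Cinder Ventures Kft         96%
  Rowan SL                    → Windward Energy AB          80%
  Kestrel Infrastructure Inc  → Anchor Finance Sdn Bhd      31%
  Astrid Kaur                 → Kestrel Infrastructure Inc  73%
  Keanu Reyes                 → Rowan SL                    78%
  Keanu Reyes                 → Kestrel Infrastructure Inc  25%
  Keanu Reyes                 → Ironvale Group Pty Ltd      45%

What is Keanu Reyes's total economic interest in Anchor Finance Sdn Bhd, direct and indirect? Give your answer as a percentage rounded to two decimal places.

31.05%

Keanu reaches Anchor along 3 paths.
Direct stake: 8% = 8%.
Via Kestrel: 25% × 31% = 7.75%.
Via Ironvale: 45% × 34% = 15.3%.
Total: 8% + 7.75% + 15.3% = 31.05%.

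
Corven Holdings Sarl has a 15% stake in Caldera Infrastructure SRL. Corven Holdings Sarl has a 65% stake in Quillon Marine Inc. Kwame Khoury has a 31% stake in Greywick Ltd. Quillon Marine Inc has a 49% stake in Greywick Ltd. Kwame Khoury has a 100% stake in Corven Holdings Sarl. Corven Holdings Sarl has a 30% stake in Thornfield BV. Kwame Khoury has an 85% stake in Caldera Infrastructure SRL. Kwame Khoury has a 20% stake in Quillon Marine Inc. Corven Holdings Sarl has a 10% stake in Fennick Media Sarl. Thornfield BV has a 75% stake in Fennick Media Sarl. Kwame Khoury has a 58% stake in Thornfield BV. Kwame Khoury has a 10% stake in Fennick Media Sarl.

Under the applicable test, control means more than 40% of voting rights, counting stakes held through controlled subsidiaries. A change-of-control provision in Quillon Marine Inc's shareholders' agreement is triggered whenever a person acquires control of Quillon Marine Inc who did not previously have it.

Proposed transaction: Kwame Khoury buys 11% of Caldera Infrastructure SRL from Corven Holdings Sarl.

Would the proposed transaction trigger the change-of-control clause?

No

The purchase adds only to Kwame's holdings (Corven's stake shrinks), so Kwame is the only person who could newly come to control Quillon.
Kwame holds 100% of Corven, so Kwame controls Corven.
Kwame and Corven together hold 20% + 65% = 85% of Quillon, so Kwame controls Quillon.
So Kwame already controls Quillon before the transaction.
After the purchase, Kwame's direct stake in Caldera rises to 85% + 11% = 96%, and Corven's stake falls to 4%.
Kwame controlled Quillon already, so this is not a new person acquiring control; every other person's position is unchanged or reduced.
No new person acquires control, so the clause is not triggered.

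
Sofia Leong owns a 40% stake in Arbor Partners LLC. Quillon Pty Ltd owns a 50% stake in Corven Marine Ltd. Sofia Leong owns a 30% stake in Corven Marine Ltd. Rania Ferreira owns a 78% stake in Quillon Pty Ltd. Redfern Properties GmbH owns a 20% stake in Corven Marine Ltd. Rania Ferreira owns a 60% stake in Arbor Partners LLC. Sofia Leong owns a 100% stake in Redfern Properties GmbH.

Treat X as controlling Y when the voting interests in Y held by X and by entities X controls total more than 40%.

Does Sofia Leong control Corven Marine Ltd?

Yes

Sofia holds 100% of Redfern, so Sofia controls Redfern.
Redfern and Sofia together hold 20% + 30% = 50% of Corven, so Sofia controls Corven.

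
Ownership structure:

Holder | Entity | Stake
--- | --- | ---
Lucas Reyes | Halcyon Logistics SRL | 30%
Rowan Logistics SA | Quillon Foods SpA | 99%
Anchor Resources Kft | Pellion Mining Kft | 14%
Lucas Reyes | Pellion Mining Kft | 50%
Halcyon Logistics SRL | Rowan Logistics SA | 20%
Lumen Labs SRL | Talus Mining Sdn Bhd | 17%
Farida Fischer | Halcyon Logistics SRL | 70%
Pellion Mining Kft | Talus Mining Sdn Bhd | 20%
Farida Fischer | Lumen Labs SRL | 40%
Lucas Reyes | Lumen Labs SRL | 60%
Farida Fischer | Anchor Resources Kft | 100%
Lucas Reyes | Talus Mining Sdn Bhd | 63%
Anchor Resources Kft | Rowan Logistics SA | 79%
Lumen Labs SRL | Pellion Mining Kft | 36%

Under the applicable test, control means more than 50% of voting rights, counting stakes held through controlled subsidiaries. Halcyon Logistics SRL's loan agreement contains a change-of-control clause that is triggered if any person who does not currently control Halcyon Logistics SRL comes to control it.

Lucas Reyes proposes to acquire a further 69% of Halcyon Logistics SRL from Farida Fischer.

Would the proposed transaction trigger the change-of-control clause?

The purchase adds only to Lucas's holdings (Farida's stake shrinks), so Lucas is the only person who could newly come to control Halcyon.
Lucas holds 60% of Lumen, so Lucas controls Lumen.
Lumen and Lucas together hold 36% + 50% = 86% of Pellion, so Lucas controls Pellion.
Pellion and Lucas and Lumen together hold 20% + 63% + 17% = 100% of Talus, so Lucas controls Talus.
In Halcyon, Lucas's side holds only 30%, not > 50%.
So before the transaction, Lucas does not control Halcyon.
After the purchase, Lucas's direct stake in Halcyon rises to 30% + 69% = 99%, and Farida's stake falls to 1%.
Lucas holds 99% of Halcyon, so Lucas controls Halcyon.
Lucas did not control Halcyon before and does after, so the clause is triggered.

Yes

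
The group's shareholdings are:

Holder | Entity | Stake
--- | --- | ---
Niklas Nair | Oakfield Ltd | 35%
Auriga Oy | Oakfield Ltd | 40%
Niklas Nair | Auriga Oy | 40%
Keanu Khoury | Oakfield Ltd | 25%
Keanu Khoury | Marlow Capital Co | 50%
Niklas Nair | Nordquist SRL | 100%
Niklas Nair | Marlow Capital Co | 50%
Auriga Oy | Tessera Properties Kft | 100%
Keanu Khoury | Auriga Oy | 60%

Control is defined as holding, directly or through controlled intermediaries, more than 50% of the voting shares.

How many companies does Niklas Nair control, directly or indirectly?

1

Niklas holds 100% of Nordquist, so Niklas controls Nordquist.
No other company's threshold is met.
Niklas controls 1 company.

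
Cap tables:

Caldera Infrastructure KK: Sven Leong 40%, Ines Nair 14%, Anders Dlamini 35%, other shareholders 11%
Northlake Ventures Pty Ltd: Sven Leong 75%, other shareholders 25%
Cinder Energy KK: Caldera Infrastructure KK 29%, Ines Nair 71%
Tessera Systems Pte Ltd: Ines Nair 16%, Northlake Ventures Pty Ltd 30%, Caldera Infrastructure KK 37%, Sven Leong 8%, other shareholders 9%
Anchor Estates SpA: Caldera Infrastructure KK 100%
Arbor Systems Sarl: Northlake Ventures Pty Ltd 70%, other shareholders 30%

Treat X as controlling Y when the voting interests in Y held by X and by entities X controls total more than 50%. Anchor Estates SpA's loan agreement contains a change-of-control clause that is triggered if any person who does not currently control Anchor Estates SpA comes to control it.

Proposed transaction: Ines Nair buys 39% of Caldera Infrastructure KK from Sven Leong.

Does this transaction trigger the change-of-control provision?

The purchase adds only to Ines's holdings (Sven's stake shrinks), so Ines is the only person who could newly come to control Anchor.
Ines holds 71% of Cinder, so Ines controls Cinder.
Neither Ines nor any entity Ines controls holds any voting interest in Anchor.
So before the transaction, Ines does not control Anchor.
After the purchase, Ines's direct stake in Caldera rises to 14% + 39% = 53%, and Sven's stake falls to 1%.
Ines holds 53% of Caldera, so Ines controls Caldera.
Caldera holds 100% of Anchor, so Ines controls Anchor.
Ines did not control Anchor before and does after, so the clause is triggered.

Yes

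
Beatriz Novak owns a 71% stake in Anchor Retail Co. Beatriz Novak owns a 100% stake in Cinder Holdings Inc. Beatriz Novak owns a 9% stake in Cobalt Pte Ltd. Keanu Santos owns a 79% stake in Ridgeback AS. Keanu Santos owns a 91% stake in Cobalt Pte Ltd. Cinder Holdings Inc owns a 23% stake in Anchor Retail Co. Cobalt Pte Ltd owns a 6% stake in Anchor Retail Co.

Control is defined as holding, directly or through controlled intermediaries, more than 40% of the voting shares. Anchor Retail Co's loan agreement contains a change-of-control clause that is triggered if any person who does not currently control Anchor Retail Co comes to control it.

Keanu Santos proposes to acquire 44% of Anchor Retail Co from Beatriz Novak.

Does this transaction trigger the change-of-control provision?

The purchase adds only to Keanu's holdings (Beatriz's stake shrinks), so Keanu is the only person who could newly come to control Anchor.
Keanu holds 91% of Cobalt, so Keanu controls Cobalt.
Keanu holds 79% of Ridgeback, so Keanu controls Ridgeback.
In Anchor, Keanu's side holds only 6%, not > 40%.
So before the transaction, Keanu does not control Anchor.
After the purchase, Keanu holds 44% of Anchor directly, and Beatriz's stake falls to 27%.
Cobalt and Keanu together hold 6% + 44% = 50% of Anchor, so Keanu controls Anchor.
Keanu did not control Anchor before and does after, so the clause is triggered.

Yes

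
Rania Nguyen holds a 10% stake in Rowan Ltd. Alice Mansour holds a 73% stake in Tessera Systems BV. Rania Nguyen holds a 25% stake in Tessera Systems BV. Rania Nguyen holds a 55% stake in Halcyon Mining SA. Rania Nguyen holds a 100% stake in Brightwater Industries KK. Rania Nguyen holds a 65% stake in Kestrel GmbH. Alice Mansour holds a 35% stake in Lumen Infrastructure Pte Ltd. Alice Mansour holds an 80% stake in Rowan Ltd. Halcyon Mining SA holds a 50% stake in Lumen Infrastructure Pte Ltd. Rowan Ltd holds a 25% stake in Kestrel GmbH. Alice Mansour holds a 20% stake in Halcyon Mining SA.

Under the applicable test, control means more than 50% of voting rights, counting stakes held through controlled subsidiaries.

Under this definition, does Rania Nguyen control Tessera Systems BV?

No

Rania holds 100% of Brightwater, so Rania controls Brightwater.
Rania holds 65% of Kestrel, so Rania controls Kestrel.
Rania holds 55% of Halcyon, so Rania controls Halcyon.
In Tessera, Rania's side holds only 25%, not > 50%.
So Rania does not control Tessera.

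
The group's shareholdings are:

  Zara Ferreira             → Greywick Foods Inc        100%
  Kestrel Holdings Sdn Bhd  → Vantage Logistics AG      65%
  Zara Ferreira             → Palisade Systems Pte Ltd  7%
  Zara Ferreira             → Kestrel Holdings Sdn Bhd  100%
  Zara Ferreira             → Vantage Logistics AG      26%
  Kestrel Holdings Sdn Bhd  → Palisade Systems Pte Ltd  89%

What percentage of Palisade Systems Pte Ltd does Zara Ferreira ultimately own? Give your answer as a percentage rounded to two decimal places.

Zara reaches Palisade along 2 paths.
Via Kestrel: 100% × 89% = 89%.
Direct stake: 7% = 7%.
Total: 89% + 7% = 96%.
Rounded: 96.00%.

96.00%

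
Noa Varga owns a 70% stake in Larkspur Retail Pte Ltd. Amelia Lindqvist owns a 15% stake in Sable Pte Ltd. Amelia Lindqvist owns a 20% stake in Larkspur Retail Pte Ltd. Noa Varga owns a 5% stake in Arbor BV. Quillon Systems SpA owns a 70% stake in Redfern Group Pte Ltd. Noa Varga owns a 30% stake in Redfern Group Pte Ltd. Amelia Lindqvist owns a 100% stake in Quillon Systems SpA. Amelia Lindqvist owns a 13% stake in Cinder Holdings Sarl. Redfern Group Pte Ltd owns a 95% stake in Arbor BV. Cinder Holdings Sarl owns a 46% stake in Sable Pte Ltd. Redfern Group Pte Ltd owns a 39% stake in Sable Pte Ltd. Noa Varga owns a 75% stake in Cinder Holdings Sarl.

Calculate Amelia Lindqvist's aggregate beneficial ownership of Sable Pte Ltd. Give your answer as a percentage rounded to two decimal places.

Amelia reaches Sable along 3 paths.
Direct stake: 15% = 15%.
Via Quillon → Redfern: 100% × 70% × 39% = 27.3%.
Via Cinder: 13% × 46% = 5.98%.
Total: 15% + 27.3% + 5.98% = 48.28%.

48.28%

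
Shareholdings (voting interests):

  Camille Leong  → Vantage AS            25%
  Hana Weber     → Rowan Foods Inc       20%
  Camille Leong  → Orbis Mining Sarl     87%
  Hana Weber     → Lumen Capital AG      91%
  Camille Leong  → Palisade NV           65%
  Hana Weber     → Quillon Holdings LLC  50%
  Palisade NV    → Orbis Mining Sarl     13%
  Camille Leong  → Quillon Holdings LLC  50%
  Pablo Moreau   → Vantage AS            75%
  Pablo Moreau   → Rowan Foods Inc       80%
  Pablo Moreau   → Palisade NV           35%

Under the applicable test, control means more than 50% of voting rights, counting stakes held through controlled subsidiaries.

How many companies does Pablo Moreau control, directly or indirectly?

2

Pablo holds 80% of Rowan, so Pablo controls Rowan.
Pablo holds 75% of Vantage, so Pablo controls Vantage.
No other company's threshold is met.
Pablo controls 2 companies.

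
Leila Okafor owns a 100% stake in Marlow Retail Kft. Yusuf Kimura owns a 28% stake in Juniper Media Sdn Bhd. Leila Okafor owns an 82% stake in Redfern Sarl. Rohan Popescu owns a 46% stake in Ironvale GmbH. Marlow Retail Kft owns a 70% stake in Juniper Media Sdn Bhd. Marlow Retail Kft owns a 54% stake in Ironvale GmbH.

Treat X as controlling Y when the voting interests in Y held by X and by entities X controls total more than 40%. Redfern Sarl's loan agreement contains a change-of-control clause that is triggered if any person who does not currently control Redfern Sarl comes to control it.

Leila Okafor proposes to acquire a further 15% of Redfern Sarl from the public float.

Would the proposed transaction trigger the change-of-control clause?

The purchase changes only Leila's holdings, so Leila is the only person who could newly come to control Redfern.
Leila holds 82% of Redfern, so Leila controls Redfern.
So Leila already controls Redfern before the transaction.
After the purchase, Leila's direct stake in Redfern rises to 82% + 15% = 97%.
Leila controlled Redfern already, so this is not a new person acquiring control; every other person's position is unchanged or reduced.
No new person acquires control, so the clause is not triggered.

No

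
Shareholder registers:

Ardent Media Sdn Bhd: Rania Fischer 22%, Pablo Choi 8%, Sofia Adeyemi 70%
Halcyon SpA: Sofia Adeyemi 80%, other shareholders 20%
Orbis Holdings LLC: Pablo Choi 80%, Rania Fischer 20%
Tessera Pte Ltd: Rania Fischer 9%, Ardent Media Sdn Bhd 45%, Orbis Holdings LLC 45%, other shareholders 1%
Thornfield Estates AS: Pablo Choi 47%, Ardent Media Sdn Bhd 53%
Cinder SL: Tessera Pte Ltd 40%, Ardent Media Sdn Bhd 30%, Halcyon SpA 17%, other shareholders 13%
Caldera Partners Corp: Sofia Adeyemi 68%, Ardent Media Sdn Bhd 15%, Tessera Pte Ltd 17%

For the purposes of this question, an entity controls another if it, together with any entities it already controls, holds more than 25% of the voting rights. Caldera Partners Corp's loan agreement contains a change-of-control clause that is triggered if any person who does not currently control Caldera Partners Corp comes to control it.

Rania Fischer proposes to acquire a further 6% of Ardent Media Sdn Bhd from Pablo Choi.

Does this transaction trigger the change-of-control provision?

The purchase adds only to Rania's holdings (Pablo's stake shrinks), so Rania is the only person who could newly come to control Caldera.
Rania's largest direct stake is 22% in Ardent, which does not meet the threshold, so Rania controls no company.
Neither Rania nor any entity Rania controls holds any voting interest in Caldera.
So before the transaction, Rania does not control Caldera.
After the purchase, Rania's direct stake in Ardent rises to 22% + 6% = 28%, and Pablo's stake falls to 2%.
Rania holds 28% of Ardent, so Rania controls Ardent.
Rania and Ardent together hold 9% + 45% = 54% of Tessera, so Rania controls Tessera.
Ardent and Tessera together hold 15% + 17% = 32% of Caldera, so Rania controls Caldera.
Rania did not control Caldera before and does after, so the clause is triggered.

Yes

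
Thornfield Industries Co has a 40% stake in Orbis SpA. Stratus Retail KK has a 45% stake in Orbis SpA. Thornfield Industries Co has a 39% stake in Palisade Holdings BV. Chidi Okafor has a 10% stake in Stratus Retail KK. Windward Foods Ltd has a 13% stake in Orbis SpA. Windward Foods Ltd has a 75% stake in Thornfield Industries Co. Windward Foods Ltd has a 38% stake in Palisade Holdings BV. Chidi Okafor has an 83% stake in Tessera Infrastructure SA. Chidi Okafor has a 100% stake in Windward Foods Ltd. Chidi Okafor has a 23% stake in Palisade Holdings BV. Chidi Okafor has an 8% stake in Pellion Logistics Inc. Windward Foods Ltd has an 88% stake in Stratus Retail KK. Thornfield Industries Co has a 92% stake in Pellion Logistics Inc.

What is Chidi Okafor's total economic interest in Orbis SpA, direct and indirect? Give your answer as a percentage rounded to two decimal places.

87.10%

Chidi reaches Orbis along 4 paths.
Via Windward: 100% × 13% = 13%.
Via Windward → Stratus: 100% × 88% × 45% = 39.6%.
Via Stratus: 10% × 45% = 4.5%.
Via Windward → Thornfield: 100% × 75% × 40% = 30%.
Total: 13% + 39.6% + 4.5% + 30% = 87.1%.
Rounded: 87.10%.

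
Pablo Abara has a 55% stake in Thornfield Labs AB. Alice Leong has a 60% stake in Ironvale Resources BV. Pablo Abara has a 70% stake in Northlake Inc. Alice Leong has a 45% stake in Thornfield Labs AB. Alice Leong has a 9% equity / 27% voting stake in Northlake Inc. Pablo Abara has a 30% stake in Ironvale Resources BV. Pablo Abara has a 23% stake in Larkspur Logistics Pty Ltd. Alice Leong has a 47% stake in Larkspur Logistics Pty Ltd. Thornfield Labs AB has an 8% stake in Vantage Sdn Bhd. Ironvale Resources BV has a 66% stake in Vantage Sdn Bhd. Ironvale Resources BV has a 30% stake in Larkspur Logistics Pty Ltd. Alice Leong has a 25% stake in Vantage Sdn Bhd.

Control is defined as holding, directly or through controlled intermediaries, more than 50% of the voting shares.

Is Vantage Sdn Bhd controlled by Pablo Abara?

No

Pablo holds 55% of Thornfield, so Pablo controls Thornfield.
Pablo holds 70% of Northlake, so Pablo controls Northlake.
In Vantage, Pablo's side holds only 8%, not > 50%.
So Pablo does not control Vantage.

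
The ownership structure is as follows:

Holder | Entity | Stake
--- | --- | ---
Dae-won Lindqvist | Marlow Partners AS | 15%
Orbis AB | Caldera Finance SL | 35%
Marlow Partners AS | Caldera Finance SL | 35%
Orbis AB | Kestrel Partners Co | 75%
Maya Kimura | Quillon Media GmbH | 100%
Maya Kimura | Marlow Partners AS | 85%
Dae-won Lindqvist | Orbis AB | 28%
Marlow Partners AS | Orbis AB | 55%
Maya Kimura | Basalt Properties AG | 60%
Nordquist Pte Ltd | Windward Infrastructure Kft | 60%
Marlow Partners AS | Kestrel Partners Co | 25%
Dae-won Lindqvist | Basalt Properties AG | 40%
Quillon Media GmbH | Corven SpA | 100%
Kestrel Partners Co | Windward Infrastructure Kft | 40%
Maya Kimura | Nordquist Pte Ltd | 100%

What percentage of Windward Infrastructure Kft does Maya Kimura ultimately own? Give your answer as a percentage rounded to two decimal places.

82.53%

Maya reaches Windward along 3 paths.
Via Marlow → Orbis → Kestrel: 85% × 55% × 75% × 40% = 14.025%.
Via Marlow → Kestrel: 85% × 25% × 40% = 8.5%.
Via Nordquist: 100% × 60% = 60%.
Total: 14.025% + 8.5% + 60% = 82.525%.
Rounded: 82.53%.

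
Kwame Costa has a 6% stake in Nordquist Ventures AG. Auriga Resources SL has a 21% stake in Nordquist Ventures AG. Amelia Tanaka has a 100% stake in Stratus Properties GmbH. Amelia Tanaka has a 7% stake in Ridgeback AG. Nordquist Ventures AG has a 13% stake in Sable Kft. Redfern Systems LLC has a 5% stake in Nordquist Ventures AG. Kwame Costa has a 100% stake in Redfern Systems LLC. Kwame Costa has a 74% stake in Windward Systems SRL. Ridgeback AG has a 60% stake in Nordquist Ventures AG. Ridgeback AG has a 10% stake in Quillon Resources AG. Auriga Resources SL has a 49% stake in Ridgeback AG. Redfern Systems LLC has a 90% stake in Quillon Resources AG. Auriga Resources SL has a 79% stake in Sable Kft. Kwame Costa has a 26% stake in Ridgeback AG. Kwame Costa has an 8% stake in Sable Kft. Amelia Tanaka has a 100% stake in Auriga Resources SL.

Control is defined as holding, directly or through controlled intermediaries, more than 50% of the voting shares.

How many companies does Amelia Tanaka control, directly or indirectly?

5

Amelia holds 100% of Auriga, so Amelia controls Auriga.
Auriga and Amelia together hold 49% + 7% = 56% of Ridgeback, so Amelia controls Ridgeback.
Auriga and Ridgeback together hold 21% + 60% = 81% of Nordquist, so Amelia controls Nordquist.
Amelia holds 100% of Stratus, so Amelia controls Stratus.
Nordquist and Auriga together hold 13% + 79% = 92% of Sable, so Amelia controls Sable.
No other company's threshold is met.
Amelia controls 5 companies.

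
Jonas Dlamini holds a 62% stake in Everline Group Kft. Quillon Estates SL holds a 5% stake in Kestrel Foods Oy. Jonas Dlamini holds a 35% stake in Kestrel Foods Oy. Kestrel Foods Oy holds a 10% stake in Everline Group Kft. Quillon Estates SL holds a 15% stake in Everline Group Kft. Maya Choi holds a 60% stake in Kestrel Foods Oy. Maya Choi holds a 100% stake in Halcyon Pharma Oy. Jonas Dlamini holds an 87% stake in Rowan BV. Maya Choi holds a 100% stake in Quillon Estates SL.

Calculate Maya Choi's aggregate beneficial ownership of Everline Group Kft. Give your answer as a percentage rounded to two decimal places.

21.50%

Maya reaches Everline along 3 paths.
Via Quillon: 100% × 15% = 15%.
Via Kestrel: 60% × 10% = 6%.
Via Quillon → Kestrel: 100% × 5% × 10% = 0.5%.
Total: 15% + 6% + 0.5% = 21.5%.
Rounded: 21.50%.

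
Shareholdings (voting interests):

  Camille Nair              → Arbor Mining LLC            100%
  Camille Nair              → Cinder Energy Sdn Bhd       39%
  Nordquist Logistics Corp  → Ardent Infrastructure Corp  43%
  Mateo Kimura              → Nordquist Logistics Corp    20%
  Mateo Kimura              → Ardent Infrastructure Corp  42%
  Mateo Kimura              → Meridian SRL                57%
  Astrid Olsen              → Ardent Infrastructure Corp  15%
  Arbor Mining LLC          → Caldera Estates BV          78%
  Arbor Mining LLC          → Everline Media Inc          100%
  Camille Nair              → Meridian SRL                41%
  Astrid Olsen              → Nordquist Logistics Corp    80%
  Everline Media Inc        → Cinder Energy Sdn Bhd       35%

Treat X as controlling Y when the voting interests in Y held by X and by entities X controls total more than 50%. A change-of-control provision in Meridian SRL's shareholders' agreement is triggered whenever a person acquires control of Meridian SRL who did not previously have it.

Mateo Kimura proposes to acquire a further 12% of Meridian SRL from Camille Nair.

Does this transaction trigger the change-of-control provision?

No

The purchase adds only to Mateo's holdings (Camille's stake shrinks), so Mateo is the only person who could newly come to control Meridian.
Mateo holds 57% of Meridian, so Mateo controls Meridian.
So Mateo already controls Meridian before the transaction.
After the purchase, Mateo's direct stake in Meridian rises to 57% + 12% = 69%, and Camille's stake falls to 29%.
Mateo controlled Meridian already, so this is not a new person acquiring control; every other person's position is unchanged or reduced.
No new person acquires control, so the clause is not triggered.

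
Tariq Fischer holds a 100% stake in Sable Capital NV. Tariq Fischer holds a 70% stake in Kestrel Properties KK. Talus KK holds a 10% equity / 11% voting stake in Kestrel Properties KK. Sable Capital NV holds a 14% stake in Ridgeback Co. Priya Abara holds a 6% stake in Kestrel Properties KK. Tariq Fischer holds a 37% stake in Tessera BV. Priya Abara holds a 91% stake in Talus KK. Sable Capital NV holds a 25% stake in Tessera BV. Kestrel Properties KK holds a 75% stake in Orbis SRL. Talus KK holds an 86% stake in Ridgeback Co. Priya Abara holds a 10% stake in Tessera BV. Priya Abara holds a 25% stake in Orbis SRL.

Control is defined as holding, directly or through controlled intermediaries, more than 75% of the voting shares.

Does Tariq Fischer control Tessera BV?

No

Tariq holds 100% of Sable, so Tariq controls Sable.
In Tessera, Tariq's side holds only 25% + 37% = 62%, not > 75%.
So Tariq does not control Tessera.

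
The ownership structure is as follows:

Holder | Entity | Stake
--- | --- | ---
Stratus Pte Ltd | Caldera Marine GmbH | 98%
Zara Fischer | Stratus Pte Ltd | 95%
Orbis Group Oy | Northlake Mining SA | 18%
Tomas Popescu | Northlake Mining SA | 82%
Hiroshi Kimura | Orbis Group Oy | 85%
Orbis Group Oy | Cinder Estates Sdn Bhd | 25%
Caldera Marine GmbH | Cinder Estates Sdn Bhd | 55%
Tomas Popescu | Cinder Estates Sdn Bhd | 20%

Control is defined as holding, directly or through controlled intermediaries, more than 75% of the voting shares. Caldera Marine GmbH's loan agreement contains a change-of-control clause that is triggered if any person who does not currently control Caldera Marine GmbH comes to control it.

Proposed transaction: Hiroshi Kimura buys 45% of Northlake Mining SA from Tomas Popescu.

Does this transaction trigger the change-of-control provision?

The purchase adds only to Hiroshi's holdings (Tomas's stake shrinks), so Hiroshi is the only person who could newly come to control Caldera.
Hiroshi holds 85% of Orbis, so Hiroshi controls Orbis.
Neither Hiroshi nor any entity Hiroshi controls holds any voting interest in Caldera.
So before the transaction, Hiroshi does not control Caldera.
After the purchase, Hiroshi holds 45% of Northlake directly, and Tomas's stake falls to 37%.
Hiroshi's side now holds 18% + 45% = 63% of Northlake, not > 75%, so Hiroshi still does not control Northlake.
After the transaction, neither Hiroshi nor any entity Hiroshi controls holds a voting interest in Caldera, so Hiroshi still does not control it.
No new person acquires control, so the clause is not triggered.

No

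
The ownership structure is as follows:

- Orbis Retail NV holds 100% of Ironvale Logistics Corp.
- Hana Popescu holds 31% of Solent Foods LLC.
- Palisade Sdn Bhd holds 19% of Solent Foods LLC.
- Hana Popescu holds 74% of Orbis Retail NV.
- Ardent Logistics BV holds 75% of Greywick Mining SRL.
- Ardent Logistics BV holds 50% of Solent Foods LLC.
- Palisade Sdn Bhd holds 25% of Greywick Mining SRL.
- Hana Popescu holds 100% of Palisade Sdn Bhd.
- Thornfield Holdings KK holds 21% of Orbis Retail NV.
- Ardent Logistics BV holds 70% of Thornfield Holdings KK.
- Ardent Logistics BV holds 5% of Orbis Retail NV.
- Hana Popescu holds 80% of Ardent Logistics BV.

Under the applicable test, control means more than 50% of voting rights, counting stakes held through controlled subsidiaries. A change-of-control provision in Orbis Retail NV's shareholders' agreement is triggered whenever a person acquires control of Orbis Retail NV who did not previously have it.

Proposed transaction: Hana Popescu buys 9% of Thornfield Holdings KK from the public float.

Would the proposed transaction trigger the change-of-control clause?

The purchase changes only Hana's holdings, so Hana is the only person who could newly come to control Orbis.
Hana holds 80% of Ardent, so Hana controls Ardent.
Ardent holds 70% of Thornfield, so Hana controls Thornfield.
Thornfield and Hana and Ardent together hold 21% + 74% + 5% = 100% of Orbis, so Hana controls Orbis.
So Hana already controls Orbis before the transaction.
After the purchase, Hana holds 9% of Thornfield directly.
Hana controlled Orbis already, so this is not a new person acquiring control; every other person's position is unchanged or reduced.
No new person acquires control, so the clause is not triggered.

No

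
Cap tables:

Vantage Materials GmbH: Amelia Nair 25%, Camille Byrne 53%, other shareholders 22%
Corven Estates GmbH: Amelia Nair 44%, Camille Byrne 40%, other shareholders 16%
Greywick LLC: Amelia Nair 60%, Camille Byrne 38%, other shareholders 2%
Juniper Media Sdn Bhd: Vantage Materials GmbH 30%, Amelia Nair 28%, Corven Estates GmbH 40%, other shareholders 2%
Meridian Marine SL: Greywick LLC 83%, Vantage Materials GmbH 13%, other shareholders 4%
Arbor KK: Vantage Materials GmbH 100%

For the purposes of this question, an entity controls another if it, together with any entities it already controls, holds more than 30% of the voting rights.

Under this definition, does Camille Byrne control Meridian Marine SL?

Yes

Camille holds 53% of Vantage, so Camille controls Vantage.
Camille holds 38% of Greywick, so Camille controls Greywick.
Greywick and Vantage together hold 83% + 13% = 96% of Meridian, so Camille controls Meridian.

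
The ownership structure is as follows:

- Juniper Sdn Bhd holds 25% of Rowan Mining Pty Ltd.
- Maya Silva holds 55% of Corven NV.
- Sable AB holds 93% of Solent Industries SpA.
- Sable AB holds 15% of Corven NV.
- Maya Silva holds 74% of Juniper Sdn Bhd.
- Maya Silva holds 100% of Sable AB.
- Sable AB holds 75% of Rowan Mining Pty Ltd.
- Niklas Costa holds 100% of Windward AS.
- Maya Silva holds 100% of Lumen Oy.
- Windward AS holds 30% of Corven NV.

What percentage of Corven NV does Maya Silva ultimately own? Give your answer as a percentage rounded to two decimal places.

70.00%

Maya reaches Corven along 2 paths.
Direct stake: 55% = 55%.
Via Sable: 100% × 15% = 15%.
Total: 55% + 15% = 70%.
Rounded: 70.00%.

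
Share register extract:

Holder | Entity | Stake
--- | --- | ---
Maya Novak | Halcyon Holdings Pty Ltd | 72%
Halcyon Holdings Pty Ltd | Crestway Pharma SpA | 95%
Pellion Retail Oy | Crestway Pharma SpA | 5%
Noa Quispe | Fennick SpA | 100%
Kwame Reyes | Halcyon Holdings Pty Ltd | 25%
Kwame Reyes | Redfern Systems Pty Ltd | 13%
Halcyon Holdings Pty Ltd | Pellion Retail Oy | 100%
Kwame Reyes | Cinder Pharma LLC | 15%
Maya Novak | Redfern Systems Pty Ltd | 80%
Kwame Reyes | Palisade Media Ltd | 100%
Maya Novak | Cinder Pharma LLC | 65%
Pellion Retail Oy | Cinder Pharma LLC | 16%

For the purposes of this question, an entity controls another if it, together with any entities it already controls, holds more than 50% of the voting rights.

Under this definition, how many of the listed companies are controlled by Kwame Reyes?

Kwame holds 100% of Palisade, so Kwame controls Palisade.
No other company's threshold is met.
Kwame controls 1 company.

1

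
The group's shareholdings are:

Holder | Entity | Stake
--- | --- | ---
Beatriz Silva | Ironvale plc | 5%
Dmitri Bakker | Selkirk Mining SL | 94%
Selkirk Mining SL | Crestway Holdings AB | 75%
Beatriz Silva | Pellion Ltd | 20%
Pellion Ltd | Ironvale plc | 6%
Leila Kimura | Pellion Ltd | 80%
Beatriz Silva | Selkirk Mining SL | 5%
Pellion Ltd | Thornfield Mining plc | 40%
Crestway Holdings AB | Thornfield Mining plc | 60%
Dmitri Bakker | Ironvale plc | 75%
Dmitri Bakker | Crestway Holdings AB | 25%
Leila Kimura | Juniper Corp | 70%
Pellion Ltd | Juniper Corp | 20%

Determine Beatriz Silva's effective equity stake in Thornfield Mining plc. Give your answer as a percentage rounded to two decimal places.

Beatriz reaches Thornfield along 2 paths.
Via Selkirk → Crestway: 5% × 75% × 60% = 2.25%.
Via Pellion: 20% × 40% = 8%.
Total: 2.25% + 8% = 10.25%.

10.25%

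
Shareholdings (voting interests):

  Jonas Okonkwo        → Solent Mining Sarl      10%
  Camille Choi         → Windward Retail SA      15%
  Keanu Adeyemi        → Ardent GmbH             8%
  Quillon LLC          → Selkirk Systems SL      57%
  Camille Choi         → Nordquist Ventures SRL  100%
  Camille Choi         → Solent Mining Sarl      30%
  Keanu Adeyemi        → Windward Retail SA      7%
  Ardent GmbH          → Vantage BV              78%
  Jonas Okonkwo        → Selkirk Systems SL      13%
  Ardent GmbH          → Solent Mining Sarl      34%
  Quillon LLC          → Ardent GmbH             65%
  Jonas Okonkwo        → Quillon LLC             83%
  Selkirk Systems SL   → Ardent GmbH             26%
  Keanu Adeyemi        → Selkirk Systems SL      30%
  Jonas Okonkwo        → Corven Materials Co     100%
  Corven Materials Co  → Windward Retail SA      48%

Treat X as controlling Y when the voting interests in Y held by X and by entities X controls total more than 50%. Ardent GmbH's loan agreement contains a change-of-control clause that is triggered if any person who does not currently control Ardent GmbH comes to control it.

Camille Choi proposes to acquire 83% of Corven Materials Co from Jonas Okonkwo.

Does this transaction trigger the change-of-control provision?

No

The purchase adds only to Camille's holdings (Jonas's stake shrinks), so Camille is the only person who could newly come to control Ardent.
Camille holds 100% of Nordquist, so Camille controls Nordquist.
Neither Camille nor any entity Camille controls holds any voting interest in Ardent.
So before the transaction, Camille does not control Ardent.
After the purchase, Camille holds 83% of Corven directly, and Jonas's stake falls to 17%.
Camille holds 83% of Corven, so Camille controls Corven.
Corven and Camille together hold 48% + 15% = 63% of Windward, so Camille controls Windward.
After the transaction, neither Camille nor any entity Camille controls holds a voting interest in Ardent, so Camille still does not control it.
No new person acquires control, so the clause is not triggered.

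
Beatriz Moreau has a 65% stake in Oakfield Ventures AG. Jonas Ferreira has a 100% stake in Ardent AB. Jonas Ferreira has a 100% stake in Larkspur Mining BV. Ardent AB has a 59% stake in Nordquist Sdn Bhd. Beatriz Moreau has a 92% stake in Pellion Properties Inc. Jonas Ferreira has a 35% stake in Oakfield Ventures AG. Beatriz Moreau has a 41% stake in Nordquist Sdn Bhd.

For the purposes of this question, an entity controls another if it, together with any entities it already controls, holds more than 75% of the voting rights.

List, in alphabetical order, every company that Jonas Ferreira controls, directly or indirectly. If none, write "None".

Ardent AB, Larkspur Mining BV

Jonas holds 100% of Ardent, so Jonas controls Ardent.
Jonas holds 100% of Larkspur, so Jonas controls Larkspur.
No other company's threshold is met.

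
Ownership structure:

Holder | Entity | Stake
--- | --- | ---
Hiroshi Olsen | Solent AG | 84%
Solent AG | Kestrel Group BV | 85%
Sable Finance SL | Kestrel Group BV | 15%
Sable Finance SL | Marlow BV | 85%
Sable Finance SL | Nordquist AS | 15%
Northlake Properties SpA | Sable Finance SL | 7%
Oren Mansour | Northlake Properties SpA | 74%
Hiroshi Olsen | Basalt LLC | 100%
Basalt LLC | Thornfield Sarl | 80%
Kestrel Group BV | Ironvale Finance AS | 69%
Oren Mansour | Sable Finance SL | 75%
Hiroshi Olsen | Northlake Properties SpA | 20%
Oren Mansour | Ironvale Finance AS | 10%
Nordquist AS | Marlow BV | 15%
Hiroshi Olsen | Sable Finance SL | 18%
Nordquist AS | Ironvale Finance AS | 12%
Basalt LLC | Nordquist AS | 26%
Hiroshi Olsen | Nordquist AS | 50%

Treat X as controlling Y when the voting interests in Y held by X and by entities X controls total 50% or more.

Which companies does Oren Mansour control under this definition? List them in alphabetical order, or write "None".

Marlow BV, Northlake Properties SpA, Sable Finance SL

Oren holds 74% of Northlake, so Oren controls Northlake.
Oren and Northlake together hold 75% + 7% = 82% of Sable, so Oren controls Sable.
Sable holds 85% of Marlow, so Oren controls Marlow.
No other company's threshold is met.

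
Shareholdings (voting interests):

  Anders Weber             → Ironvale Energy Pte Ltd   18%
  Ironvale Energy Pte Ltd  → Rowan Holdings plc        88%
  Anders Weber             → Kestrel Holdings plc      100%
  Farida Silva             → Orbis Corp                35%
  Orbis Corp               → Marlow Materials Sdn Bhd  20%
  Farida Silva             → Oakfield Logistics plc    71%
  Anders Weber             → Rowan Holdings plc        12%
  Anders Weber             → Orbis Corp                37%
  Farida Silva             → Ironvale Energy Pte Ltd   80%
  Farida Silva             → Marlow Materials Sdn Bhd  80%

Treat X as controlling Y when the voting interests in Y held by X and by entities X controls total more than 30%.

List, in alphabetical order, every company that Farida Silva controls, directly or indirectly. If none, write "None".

Farida holds 80% of Ironvale, so Farida controls Ironvale.
Farida holds 35% of Orbis, so Farida controls Orbis.
Ironvale holds 88% of Rowan, so Farida controls Rowan.
Farida holds 71% of Oakfield, so Farida controls Oakfield.
Orbis and Farida together hold 20% + 80% = 100% of Marlow, so Farida controls Marlow.
No other company's threshold is met.

Ironvale Energy Pte Ltd, Marlow Materials Sdn Bhd, Oakfield Logistics plc, Orbis Corp, Rowan Holdings plc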